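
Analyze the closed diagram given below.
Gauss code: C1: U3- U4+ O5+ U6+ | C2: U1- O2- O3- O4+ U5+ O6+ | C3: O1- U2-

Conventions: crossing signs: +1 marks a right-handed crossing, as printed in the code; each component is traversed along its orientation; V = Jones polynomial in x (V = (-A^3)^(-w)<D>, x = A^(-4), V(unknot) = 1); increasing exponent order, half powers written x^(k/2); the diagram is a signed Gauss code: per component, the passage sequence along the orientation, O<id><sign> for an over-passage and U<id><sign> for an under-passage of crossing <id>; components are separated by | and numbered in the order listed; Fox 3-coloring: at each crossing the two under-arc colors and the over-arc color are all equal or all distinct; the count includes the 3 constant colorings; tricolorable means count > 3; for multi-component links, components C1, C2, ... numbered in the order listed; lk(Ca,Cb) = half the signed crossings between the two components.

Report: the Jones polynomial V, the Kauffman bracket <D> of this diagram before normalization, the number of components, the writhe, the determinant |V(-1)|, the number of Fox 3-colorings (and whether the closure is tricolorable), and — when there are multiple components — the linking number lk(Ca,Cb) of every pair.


V = x^-2 + 2 + x^2
<D> = A^-8 + 2 + A^8 (w = 0)
3 components over 6 crossings, w = 0
lk(C1,C2): +1
lk(C1,C3) = 0
linking number lk(C2,C3) = -1
3 Fox colorings among 3^6, |V(-1)| = 4: not tricolorable
why: the 3 component pairs carry total linking 0


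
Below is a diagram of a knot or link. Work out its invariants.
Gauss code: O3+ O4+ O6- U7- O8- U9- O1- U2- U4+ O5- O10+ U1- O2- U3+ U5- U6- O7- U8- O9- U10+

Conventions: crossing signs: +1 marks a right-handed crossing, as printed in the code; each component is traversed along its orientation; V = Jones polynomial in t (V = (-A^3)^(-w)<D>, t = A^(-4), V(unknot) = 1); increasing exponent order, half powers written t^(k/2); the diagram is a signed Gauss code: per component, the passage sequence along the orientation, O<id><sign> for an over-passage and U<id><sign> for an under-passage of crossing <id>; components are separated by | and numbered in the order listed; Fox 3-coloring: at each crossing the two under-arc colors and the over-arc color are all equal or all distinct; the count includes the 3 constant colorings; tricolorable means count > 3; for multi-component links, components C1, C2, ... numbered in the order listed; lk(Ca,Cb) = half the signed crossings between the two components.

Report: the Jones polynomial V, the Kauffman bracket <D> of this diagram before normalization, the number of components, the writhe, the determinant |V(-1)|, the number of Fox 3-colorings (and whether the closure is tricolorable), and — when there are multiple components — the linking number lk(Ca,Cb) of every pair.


V(t) = t^-8 - 2t^-7 + 3t^-6 - 4t^-5 + 3t^-4 - 3t^-3 + 3t^-2 - t^-1 + 1
bracket: A^-12 - A^-8 + 3A^-4 - 3 + 3A^4 - 4A^8 + 3A^12 - 2A^16 + A^20, w = -4
1 component, writhe -4, over 10 crossings
det 21, colorings 9 of 3^10 — tricolorable
observation: det 21 = |V(-1)|; divisible by 3, so tricolorable


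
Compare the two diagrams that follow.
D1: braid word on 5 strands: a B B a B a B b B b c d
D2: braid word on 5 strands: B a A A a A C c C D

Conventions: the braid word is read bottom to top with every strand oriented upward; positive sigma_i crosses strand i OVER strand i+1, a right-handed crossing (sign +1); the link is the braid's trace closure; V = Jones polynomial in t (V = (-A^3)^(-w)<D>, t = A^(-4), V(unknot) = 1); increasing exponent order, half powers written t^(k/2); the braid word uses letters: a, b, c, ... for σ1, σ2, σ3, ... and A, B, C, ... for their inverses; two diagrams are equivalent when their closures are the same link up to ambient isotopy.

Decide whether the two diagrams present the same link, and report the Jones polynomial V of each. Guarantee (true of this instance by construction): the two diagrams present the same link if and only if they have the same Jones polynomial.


equivalent: no
V(D1) = -t^-3 + 2t^-2 - 2t^-1 + 3 - 2t + 2t^2 - t^3  (w +2, c 12, <D> = -A^-6 + 2A^-2 - 2A^2 + 3A^6 - 2A^10 + 2A^14 - A^18)
V(D2) = 1  (w -4, c 10, <D> = A^-12)
why: V(t) takes 2 values over 2 diagrams, fixing the grouping


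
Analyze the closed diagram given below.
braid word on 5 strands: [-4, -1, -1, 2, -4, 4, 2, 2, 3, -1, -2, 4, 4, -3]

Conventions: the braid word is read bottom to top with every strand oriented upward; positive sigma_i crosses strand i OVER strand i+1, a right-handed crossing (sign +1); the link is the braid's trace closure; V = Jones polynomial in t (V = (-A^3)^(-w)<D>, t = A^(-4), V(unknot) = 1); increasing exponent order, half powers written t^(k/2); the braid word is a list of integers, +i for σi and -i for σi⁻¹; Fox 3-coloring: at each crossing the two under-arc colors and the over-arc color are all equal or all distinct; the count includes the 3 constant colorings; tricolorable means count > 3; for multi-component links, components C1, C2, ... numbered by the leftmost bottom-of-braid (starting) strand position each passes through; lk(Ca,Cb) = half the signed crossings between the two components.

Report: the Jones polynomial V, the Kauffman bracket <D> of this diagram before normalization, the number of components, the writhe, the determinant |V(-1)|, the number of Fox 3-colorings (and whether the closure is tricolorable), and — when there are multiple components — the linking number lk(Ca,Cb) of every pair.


V = -t^-1 + 2 - t + 2t^2 - t^3 + t^4 - t^5
<D> = -A^-20 + A^-16 - A^-12 + 2A^-8 - A^-4 + 2 - A^4 (w = 0)
1 component over 14 crossings, w = 0
9 Fox colorings among 3^14, |V(-1)| = 9: tricolorable
why: w = 0 (over 14 crossings) is diagram-only; (-A^3)^(0) removes it from V


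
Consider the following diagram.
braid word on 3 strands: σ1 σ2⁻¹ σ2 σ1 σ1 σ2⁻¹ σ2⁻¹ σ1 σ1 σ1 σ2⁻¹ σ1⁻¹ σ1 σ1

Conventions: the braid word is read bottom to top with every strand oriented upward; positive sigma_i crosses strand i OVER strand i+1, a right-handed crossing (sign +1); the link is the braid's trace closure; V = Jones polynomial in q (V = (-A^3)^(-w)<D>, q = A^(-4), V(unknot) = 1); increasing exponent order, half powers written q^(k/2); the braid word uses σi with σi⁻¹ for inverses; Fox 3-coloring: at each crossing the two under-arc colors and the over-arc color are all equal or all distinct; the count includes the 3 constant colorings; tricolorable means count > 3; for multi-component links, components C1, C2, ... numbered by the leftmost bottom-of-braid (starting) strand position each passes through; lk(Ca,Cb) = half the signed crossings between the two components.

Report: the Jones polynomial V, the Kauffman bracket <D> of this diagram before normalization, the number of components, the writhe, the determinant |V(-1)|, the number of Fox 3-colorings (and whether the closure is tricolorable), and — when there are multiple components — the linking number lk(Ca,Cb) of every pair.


V = -q^-1 + 2 - 3q + 6q^2 - 6q^3 + 7q^4 - 7q^5 + 6q^6 - 4q^7 + 2q^8 - q^9
<D> = -A^-24 + 2A^-20 - 4A^-16 + 6A^-12 - 7A^-8 + 7A^-4 - 6 + 6A^4 - 3A^8 + 2A^12 - A^16 (w = +4)
1 component over 14 crossings, w = +4
9 Fox colorings among 3^14, |V(-1)| = 45: tricolorable
why: det 45 = |V(-1)|; divisible by 3, so tricolorable


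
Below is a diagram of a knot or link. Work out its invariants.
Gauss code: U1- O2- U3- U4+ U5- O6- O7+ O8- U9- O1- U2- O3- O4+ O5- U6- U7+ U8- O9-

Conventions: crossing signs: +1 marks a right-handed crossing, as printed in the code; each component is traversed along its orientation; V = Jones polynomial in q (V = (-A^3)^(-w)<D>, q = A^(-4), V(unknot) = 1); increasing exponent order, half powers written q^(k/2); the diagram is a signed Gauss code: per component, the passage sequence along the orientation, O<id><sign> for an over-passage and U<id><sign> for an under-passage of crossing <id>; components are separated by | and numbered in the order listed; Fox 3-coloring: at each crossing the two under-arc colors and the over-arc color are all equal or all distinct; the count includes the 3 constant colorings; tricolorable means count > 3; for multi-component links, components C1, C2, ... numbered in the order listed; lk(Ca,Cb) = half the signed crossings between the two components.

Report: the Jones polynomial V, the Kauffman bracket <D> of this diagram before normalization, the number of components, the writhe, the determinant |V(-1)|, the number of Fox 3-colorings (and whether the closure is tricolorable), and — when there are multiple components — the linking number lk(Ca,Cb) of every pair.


V = -q^-7 + q^-6 - q^-5 + q^-4 + q^-2
<D> = -A^-7 - A + A^5 - A^9 + A^13 (w = -5)
1 component over 9 crossings, w = -5
3 Fox colorings among 3^9, |V(-1)| = 5: not tricolorable
why: w = -5 shifts under R1 moves; the (-A^3)^(5) factor cancels that in V


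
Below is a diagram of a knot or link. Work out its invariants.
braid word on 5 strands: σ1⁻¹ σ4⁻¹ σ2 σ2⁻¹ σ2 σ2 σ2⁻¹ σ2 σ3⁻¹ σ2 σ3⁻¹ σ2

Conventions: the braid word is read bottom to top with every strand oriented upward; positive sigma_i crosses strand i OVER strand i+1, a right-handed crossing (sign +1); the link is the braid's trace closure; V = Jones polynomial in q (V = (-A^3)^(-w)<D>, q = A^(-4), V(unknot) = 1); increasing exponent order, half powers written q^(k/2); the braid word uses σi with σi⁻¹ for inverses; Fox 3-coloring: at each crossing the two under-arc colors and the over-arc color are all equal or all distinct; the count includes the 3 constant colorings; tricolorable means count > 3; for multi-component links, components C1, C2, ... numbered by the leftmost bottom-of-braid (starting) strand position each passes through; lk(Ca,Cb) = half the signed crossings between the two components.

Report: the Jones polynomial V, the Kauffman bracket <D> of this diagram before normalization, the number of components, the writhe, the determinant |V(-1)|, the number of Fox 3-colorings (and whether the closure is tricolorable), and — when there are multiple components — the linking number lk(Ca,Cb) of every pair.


Jones polynomial: V(q) = q^-1 - 1 + 2q - 2q^2 + 2q^3 - 2q^4 + q^5
<D> = A^-20 - 2A^-16 + 2A^-12 - 2A^-8 + 2A^-4 - 1 + A^4; writhe 0
components 1, writhe 0 (12 crossings)
3-colorings: 3 of 3^12, det 11 — not tricolorable
note: w = 0 shifts under R1 moves; the (-A^3)^(0) factor cancels that in V


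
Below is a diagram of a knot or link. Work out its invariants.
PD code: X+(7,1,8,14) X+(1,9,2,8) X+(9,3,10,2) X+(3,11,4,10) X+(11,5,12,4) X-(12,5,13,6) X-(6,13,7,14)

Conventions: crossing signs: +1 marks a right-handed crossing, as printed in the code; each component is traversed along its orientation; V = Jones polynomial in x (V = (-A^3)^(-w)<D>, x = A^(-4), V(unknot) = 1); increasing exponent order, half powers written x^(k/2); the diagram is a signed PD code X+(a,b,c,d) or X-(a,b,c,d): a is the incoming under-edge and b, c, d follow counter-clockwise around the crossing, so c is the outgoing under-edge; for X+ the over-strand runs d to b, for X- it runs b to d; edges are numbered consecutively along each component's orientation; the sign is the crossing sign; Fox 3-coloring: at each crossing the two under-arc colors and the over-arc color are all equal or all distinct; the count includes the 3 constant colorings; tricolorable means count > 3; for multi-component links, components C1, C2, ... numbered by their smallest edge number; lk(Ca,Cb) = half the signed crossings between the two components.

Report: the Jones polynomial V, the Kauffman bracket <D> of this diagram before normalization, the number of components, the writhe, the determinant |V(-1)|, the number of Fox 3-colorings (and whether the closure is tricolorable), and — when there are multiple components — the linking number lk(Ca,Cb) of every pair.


V(x) = x + x^3 - x^4
bracket: A^-7 - A^-3 - A^5, w = +3
1 component, writhe +3, over 7 crossings
det 3, colorings 9 of 3^7 — tricolorable
observation: the span of V is 3, forcing >= 3 crossings in any diagram


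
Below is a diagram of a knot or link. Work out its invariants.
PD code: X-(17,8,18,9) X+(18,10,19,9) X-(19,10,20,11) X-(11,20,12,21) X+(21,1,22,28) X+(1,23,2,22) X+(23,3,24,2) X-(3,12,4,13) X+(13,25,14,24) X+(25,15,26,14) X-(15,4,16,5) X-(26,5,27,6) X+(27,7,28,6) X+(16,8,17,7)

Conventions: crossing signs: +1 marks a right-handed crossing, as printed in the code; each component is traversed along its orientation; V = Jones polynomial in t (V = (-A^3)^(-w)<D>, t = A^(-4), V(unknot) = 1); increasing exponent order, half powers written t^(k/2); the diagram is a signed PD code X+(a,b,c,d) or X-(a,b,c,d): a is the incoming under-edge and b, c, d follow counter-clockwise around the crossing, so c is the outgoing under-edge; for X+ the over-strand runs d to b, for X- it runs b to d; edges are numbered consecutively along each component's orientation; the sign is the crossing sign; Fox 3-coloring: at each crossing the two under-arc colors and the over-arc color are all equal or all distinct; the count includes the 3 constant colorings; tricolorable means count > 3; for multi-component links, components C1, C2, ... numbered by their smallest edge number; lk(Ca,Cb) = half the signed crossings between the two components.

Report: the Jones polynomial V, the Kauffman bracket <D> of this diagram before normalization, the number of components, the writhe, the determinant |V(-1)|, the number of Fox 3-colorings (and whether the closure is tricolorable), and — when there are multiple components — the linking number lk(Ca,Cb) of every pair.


Jones polynomial: V(t) = -t^-2 + 2t^-1 - 3 + 5t - 4t^2 + 5t^3 - 4t^4 + 2t^5 - t^6
<D> = -A^-18 + 2A^-14 - 4A^-10 + 5A^-6 - 4A^-2 + 5A^2 - 3A^6 + 2A^10 - A^14; writhe +2
components 1, writhe +2 (14 crossings)
3-colorings: 9 of 3^14, det 27 — tricolorable
note: w = +2 (over 14 crossings) is diagram-only; (-A^3)^(-2) removes it from V


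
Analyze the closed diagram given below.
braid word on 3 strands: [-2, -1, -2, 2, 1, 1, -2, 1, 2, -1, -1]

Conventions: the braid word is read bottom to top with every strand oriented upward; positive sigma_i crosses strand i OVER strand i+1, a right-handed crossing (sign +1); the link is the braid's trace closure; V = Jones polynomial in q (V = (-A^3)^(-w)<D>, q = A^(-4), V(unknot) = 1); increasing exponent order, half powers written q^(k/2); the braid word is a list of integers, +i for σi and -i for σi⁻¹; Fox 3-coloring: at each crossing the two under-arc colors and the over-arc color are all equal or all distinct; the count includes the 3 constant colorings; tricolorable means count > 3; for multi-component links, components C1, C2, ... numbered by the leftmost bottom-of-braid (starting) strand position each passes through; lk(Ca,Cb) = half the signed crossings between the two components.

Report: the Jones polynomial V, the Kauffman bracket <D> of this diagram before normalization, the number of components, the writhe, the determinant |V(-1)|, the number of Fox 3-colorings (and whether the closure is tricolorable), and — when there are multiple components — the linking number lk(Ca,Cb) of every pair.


V(q) = q^(-7/2) - q^(-5/2) + q^(-3/2) - 2q^(-1/2) - q^(3/2)
bracket: A^-9 + 2A^-1 - A^3 + A^7 - A^11, w = -1
2 components, writhe -1, over 11 crossings
lk(C1,C2) = +1
det 6, colorings 9 of 3^11 — tricolorable
observation: summing lk over 1 pair gives +1


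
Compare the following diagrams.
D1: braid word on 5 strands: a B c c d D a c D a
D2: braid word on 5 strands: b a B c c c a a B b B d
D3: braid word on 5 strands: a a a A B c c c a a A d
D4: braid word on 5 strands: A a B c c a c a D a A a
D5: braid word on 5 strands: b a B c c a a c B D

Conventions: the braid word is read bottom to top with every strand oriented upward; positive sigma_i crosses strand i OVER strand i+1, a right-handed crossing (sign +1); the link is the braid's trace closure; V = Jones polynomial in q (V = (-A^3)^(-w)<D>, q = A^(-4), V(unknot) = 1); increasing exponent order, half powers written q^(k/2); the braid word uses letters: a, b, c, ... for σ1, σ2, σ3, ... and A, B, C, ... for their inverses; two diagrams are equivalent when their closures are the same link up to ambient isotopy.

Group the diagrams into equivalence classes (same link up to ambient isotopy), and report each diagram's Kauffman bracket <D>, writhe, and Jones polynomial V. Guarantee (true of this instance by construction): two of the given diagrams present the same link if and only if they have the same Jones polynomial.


classes: {D1, D2, D3, D4, D5}
V(D1) = q^2 + 2q^4 - 2q^5 + q^6 - 2q^7 + q^8  [10 crossings, <D> = A^-20 - 2A^-16 + A^-12 - 2A^-8 + 2A^-4 + A^4, w = +4]
D2 (bracket A^-14 - 2A^-10 + A^-6 - 2A^-2 + 2A^2 + A^10; 12 crossings at w = +6): V = q^2 + 2q^4 - 2q^5 + q^6 - 2q^7 + q^8
V(D3) = q^2 + 2q^4 - 2q^5 + q^6 - 2q^7 + q^8  [12 crossings, <D> = A^-14 - 2A^-10 + A^-6 - 2A^-2 + 2A^2 + A^10, w = +6]
V(D4) = q^2 + 2q^4 - 2q^5 + q^6 - 2q^7 + q^8  (w +4, c 12, <D> = A^-20 - 2A^-16 + A^-12 - 2A^-8 + 2A^-4 + A^4)
D5 (bracket A^-20 - 2A^-16 + A^-12 - 2A^-8 + 2A^-4 + A^4; 10 crossings at w = +4): V = q^2 + 2q^4 - 2q^5 + q^6 - 2q^7 + q^8
note: all 5 diagrams share one V(q), hence one class


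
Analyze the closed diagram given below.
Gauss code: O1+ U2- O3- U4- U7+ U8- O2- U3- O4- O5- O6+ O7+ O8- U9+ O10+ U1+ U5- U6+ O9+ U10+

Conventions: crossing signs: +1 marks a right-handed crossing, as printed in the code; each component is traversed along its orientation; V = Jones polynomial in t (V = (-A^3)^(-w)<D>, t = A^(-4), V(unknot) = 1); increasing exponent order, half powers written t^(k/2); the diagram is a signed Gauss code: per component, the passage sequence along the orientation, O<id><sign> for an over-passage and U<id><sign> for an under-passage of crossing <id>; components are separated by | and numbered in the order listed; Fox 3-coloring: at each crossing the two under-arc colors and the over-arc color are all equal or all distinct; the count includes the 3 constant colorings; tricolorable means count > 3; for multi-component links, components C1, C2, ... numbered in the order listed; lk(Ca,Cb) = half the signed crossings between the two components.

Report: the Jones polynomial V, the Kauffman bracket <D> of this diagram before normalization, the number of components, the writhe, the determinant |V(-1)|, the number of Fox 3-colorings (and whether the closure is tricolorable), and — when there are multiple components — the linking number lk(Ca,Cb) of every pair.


V(t) = -t^-3 + t^-2 - t^-1 + 3 - t + t^2 - t^3
bracket: -A^-12 + A^-8 - A^-4 + 3 - A^4 + A^8 - A^12, w = 0
1 component, writhe 0, over 10 crossings
det 9, colorings 27 of 3^10 — tricolorable
observation: w = 0 shifts under R1 moves; the (-A^3)^(0) factor cancels that in V


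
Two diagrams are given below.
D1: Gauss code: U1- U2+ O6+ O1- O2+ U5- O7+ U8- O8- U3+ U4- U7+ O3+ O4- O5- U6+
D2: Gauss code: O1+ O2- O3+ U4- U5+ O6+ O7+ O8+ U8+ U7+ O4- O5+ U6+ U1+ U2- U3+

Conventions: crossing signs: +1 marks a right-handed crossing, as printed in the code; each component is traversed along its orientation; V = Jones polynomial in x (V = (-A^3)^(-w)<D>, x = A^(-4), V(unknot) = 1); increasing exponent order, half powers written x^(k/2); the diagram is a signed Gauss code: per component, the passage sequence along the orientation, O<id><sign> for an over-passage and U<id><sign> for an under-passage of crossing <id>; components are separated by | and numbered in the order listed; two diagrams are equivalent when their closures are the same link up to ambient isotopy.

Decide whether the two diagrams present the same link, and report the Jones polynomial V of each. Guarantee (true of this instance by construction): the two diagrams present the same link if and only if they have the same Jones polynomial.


equivalent: yes
V(D1) = 1  (w 0, c 8, <D> = 1)
D2 (bracket A^12; 8 crossings at w = +4): V = 1
why: all 2 diagrams share one V(x), hence one class


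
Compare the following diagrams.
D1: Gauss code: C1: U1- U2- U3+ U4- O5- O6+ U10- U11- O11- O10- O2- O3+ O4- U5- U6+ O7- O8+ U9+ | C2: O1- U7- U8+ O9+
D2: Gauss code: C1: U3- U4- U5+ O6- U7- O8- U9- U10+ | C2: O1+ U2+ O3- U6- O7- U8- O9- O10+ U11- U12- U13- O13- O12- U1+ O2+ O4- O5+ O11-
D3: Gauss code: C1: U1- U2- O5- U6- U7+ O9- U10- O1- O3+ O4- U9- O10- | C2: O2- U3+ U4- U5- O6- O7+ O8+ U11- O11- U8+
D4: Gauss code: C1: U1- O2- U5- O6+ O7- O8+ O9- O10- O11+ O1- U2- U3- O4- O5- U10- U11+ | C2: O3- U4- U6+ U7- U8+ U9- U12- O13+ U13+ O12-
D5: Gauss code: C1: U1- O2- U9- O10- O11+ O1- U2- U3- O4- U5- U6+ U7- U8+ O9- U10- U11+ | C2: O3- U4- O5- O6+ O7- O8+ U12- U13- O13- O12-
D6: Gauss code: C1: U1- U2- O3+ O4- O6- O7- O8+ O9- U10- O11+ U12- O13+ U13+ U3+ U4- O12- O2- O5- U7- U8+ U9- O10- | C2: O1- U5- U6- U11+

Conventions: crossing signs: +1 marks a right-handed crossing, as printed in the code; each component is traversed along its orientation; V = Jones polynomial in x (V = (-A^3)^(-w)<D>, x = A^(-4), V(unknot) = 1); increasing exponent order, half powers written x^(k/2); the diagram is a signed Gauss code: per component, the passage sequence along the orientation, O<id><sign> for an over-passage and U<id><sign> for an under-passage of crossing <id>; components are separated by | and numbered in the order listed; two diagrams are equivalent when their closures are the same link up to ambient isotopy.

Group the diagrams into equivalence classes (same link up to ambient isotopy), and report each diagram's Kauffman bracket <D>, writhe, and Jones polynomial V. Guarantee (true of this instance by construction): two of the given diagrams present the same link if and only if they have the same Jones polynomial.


classes: {D1} | {D2} | {D3, D4, D5, D6}
V(D1) = -x^(-1/2) - x^(1/2)  [11 crossings, <D> = A^-11 + A^-7, w = -3]
V(D2) = -x^(-11/2) + x^(-9/2) - x^(-7/2) - x^(-3/2)  (w -5, c 13, <D> = A^-9 + A^-1 - A^3 + A^7)
V(D3) = x^(-13/2) - x^(-11/2) + x^(-9/2) - 2x^(-7/2) - x^(-3/2)  [11 crossings, <D> = A^-9 + 2A^-1 - A^3 + A^7 - A^11, w = -5]
D4 (bracket A^-9 + 2A^-1 - A^3 + A^7 - A^11; 13 crossings at w = -5): V = x^(-13/2) - x^(-11/2) + x^(-9/2) - 2x^(-7/2) - x^(-3/2)
V(D5) = x^(-13/2) - x^(-11/2) + x^(-9/2) - 2x^(-7/2) - x^(-3/2)  [13 crossings, <D> = A^-15 + 2A^-7 - A^-3 + A - A^5, w = -7]
V(D6) = x^(-13/2) - x^(-11/2) + x^(-9/2) - 2x^(-7/2) - x^(-3/2)  [13 crossings, <D> = A^-9 + 2A^-1 - A^3 + A^7 - A^11, w = -5]
note: 3 values of V(x) split the 6 diagrams


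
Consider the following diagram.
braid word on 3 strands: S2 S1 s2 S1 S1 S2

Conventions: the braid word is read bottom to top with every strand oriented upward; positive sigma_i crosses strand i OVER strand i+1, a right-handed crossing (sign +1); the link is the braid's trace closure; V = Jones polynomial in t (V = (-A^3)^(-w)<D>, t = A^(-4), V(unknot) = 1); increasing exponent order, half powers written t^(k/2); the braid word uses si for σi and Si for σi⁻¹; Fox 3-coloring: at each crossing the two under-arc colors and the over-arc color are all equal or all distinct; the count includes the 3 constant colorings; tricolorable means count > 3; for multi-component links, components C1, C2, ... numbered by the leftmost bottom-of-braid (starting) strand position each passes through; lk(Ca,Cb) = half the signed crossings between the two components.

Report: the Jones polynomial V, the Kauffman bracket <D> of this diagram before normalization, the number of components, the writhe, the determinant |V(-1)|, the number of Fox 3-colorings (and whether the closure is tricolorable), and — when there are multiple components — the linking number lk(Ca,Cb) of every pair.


V = -t^-6 + t^-5 - t^-4 + 2t^-3 - t^-2 + t^-1
<D> = A^-8 - A^-4 + 2 - A^4 + A^8 - A^12 (w = -4)
1 component over 6 crossings, w = -4
3 Fox colorings among 3^6, |V(-1)| = 7: not tricolorable
why: det 7 = |V(-1)|; not divisible by 3, so not tricolorable


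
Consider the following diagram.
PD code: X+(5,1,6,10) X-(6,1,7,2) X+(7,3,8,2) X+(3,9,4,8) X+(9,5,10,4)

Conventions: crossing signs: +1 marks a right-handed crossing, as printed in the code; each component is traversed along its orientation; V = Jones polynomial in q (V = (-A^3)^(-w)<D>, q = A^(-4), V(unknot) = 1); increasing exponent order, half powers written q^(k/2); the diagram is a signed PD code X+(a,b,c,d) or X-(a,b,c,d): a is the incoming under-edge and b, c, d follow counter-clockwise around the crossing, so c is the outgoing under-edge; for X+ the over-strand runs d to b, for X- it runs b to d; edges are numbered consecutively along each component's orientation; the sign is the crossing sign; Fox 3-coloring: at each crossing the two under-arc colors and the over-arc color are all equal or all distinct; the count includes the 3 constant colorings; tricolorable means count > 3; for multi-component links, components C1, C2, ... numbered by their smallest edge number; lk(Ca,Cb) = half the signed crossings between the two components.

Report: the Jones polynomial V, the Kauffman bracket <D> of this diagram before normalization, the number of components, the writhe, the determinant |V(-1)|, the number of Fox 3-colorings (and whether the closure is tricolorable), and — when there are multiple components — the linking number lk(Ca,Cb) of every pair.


V = q + q^3 - q^4
<D> = A^-7 - A^-3 - A^5 (w = +3)
1 component over 5 crossings, w = +3
9 Fox colorings among 3^5, |V(-1)| = 3: tricolorable
why: the span of V is 3, forcing >= 3 crossings in any diagram


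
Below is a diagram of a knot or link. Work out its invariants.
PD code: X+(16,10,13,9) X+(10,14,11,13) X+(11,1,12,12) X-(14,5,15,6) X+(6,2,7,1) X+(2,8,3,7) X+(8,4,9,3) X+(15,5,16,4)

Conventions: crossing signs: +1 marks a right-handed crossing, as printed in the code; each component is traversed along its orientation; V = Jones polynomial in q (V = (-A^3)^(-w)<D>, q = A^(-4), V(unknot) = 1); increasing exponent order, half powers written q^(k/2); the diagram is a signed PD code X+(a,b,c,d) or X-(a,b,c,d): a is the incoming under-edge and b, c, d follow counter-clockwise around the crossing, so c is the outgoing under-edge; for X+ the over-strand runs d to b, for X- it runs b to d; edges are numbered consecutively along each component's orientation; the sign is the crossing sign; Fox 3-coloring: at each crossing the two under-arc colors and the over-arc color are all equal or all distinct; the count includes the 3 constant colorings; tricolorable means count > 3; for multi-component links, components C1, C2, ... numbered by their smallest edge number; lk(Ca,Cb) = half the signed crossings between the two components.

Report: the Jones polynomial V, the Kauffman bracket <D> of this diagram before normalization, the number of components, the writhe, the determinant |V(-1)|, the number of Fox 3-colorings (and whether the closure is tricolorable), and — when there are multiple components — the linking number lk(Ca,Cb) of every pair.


V = -q^(3/2) - 2q^(7/2) + q^(9/2) - q^(11/2) + q^(13/2)
<D> = A^-8 - A^-4 + 1 - 2A^4 - A^12 (w = +6)
2 components over 8 crossings, w = +6
lk(C1,C2): +1
9 Fox colorings among 3^8, |V(-1)| = 6: tricolorable
why: w = +6 shifts under R1 moves; the (-A^3)^(-6) factor cancels that in V


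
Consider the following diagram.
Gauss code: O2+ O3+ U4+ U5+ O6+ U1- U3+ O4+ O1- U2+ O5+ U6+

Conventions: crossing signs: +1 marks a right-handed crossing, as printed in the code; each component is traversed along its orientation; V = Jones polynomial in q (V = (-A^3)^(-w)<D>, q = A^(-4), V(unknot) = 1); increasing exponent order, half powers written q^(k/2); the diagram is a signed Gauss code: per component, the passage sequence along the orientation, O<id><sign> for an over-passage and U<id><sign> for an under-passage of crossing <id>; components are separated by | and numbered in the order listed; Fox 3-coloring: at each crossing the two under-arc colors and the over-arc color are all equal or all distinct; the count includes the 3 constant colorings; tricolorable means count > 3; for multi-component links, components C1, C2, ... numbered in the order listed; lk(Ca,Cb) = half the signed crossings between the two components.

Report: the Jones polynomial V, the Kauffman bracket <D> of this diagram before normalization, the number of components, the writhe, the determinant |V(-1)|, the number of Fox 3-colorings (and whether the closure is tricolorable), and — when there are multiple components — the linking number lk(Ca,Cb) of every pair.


V(q) = q - q^2 + 2q^3 - q^4 + q^5 - q^6
bracket: -A^-12 + A^-8 - A^-4 + 2 - A^4 + A^8, w = +4
1 component, writhe +4, over 6 crossings
det 7, colorings 3 of 3^6 — not tricolorable
observation: det 7 = |V(-1)|; not divisible by 3, so not tricolorable


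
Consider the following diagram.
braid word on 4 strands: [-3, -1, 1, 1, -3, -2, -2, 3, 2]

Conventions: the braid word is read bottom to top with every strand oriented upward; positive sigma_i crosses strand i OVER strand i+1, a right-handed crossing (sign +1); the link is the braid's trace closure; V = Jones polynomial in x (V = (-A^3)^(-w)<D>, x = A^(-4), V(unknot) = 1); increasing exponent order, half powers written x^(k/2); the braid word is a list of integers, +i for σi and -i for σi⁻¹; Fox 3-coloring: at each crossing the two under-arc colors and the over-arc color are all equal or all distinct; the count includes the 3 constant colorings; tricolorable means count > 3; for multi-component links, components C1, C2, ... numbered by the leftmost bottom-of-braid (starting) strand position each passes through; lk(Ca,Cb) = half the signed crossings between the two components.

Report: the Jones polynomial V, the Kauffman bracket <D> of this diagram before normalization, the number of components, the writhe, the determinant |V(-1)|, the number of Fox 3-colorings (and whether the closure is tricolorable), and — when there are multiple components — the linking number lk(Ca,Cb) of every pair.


Jones polynomial: V(x) = -x^-4 + x^-3 + x^-1
<D> = -A - A^9 + A^13; writhe -1
components 1, writhe -1 (9 crossings)
3-colorings: 9 of 3^9, det 3 — tricolorable
note: free reduction leaves σ3⁻¹ σ1 σ3⁻¹ σ2⁻¹ σ2⁻¹ σ3 σ2 of the original 9 letters


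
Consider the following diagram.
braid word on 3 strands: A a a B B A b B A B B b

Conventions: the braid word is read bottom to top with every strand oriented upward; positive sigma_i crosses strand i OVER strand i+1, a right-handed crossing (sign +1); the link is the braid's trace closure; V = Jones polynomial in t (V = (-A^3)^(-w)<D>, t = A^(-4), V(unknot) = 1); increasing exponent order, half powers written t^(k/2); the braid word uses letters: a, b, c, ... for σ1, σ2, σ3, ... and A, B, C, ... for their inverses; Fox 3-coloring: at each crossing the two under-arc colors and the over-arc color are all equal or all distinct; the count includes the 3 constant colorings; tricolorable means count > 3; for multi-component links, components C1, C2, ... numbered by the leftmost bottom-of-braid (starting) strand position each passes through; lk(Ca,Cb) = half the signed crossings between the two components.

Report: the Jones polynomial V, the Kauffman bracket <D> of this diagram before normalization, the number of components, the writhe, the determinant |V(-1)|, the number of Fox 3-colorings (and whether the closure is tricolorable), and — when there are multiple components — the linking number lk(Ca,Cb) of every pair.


V = -t^-6 + t^-5 - t^-4 + 2t^-3 - t^-2 + t^-1
<D> = A^-8 - A^-4 + 2 - A^4 + A^8 - A^12 (w = -4)
1 component over 12 crossings, w = -4
3 Fox colorings among 3^12, |V(-1)| = 7: not tricolorable
why: the word shrinks to σ1 σ2⁻¹ σ2⁻¹ σ1⁻¹ σ1⁻¹ σ2⁻¹ after cancelling


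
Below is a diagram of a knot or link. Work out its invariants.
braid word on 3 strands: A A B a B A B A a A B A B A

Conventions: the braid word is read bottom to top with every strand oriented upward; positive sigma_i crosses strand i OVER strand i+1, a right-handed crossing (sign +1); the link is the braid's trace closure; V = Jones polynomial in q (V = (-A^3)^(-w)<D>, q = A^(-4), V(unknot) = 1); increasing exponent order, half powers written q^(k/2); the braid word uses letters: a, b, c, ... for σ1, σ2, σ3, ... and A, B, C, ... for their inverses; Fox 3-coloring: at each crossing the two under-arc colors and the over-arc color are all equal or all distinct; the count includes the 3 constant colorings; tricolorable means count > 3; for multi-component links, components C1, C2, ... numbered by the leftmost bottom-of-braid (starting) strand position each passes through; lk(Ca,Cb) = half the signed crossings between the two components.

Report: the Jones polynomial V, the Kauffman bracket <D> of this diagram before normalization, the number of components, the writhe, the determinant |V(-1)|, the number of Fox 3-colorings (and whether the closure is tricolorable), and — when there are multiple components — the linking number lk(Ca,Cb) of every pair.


V = -q^-12 + q^-11 - q^-10 + q^-9 - q^-8 + q^-6 + q^-4
<D> = A^-14 + A^-6 - A^2 + A^6 - A^10 + A^14 - A^18 (w = -10)
1 component over 14 crossings, w = -10
9 Fox colorings among 3^14, |V(-1)| = 3: tricolorable
why: V spans 8 powers of q: at least 8 crossings in any diagram


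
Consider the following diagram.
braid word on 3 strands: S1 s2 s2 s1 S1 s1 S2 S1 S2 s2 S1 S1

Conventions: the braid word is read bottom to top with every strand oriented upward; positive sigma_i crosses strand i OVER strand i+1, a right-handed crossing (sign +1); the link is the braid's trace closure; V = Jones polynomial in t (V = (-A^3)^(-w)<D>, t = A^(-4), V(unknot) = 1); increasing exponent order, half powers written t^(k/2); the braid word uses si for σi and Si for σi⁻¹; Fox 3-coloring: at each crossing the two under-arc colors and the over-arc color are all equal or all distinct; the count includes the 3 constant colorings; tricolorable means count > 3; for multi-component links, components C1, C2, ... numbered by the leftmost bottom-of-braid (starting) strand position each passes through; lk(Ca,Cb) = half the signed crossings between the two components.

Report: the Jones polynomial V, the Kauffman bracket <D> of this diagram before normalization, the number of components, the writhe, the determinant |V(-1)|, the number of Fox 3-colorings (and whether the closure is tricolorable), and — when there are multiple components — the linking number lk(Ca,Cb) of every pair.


V(t) = t^-5 - 2t^-4 + 2t^-3 - 2t^-2 + 2t^-1 - 1 + t
bracket: A^-10 - A^-6 + 2A^-2 - 2A^2 + 2A^6 - 2A^10 + A^14, w = -2
1 component, writhe -2, over 12 crossings
det 11, colorings 3 of 3^12 — not tricolorable
observation: det 11 = |V(-1)|; not divisible by 3, so not tricolorable


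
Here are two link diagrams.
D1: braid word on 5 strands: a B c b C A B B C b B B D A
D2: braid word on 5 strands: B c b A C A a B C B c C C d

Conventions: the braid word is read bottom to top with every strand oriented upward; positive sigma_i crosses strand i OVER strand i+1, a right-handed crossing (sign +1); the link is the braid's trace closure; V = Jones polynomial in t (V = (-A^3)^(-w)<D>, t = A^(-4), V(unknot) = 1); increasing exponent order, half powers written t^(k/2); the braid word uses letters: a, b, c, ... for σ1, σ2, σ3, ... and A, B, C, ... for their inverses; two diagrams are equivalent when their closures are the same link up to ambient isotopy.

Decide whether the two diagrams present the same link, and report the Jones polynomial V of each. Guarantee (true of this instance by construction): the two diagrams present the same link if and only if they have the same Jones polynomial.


equivalent: yes
V(D1) = -t^-4 + t^-3 + t^-1  (w -6, c 14, <D> = A^-14 + A^-6 - A^-2)
V(D2) = -t^-4 + t^-3 + t^-1  [14 crossings, <D> = A^-8 + 1 - A^4, w = -4]
key observation: D2 (14 crossings) and D1 (14) are Markov-related braid presentations


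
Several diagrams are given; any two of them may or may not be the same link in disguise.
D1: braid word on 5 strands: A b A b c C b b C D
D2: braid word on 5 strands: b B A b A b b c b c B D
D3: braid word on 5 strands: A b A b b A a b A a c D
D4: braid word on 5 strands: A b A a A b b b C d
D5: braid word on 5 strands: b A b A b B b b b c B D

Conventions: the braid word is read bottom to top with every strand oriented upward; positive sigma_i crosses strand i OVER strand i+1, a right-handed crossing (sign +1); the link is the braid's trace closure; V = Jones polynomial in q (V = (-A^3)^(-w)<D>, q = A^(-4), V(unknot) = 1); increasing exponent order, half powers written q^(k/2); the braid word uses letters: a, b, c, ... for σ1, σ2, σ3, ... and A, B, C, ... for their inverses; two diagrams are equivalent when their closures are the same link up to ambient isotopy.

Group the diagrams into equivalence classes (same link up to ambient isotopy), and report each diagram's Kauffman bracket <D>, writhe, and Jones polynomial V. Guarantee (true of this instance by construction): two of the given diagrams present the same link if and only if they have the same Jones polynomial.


grouping into links: {D1, D2, D3, D4, D5}
V(D1) = q^-1 - 1 + 2q - 2q^2 + 2q^3 - 2q^4 + q^5  (w 0, c 10, <D> = A^-20 - 2A^-16 + 2A^-12 - 2A^-8 + 2A^-4 - 1 + A^4)
V(D2) = q^-1 - 1 + 2q - 2q^2 + 2q^3 - 2q^4 + q^5  (w +2, c 12, <D> = A^-14 - 2A^-10 + 2A^-6 - 2A^-2 + 2A^2 - A^6 + A^10)
V(D3) = q^-1 - 1 + 2q - 2q^2 + 2q^3 - 2q^4 + q^5  (w +2, c 12, <D> = A^-14 - 2A^-10 + 2A^-6 - 2A^-2 + 2A^2 - A^6 + A^10)
V(D4) = q^-1 - 1 + 2q - 2q^2 + 2q^3 - 2q^4 + q^5  (w +2, c 10, <D> = A^-14 - 2A^-10 + 2A^-6 - 2A^-2 + 2A^2 - A^6 + A^10)
V(D5) = q^-1 - 1 + 2q - 2q^2 + 2q^3 - 2q^4 + q^5  [12 crossings, <D> = A^-14 - 2A^-10 + 2A^-6 - 2A^-2 + 2A^2 - A^6 + A^10, w = +2]
key observation: all 5 diagrams share one V(q), hence one class


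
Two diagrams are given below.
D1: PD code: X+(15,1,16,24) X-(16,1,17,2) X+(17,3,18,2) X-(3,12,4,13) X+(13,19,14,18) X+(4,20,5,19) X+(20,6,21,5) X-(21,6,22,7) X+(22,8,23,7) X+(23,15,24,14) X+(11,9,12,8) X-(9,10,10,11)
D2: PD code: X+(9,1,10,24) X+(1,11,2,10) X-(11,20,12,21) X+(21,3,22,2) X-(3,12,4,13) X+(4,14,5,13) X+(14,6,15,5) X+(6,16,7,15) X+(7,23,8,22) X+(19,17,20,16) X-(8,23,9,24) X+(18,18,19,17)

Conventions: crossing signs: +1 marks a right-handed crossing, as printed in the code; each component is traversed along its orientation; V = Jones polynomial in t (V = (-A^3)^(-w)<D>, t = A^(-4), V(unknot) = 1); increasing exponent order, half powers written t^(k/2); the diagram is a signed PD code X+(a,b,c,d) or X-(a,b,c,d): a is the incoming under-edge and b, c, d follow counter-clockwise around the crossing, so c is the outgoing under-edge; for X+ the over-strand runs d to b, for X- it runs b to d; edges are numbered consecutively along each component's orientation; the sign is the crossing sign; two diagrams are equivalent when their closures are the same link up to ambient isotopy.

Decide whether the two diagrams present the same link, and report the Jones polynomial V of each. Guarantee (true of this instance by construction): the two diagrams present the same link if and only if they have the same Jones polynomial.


same link: yes
V(D1) = t - t^2 + 2t^3 - t^4 + t^5 - t^6  [12 crossings, <D> = -A^-12 + A^-8 - A^-4 + 2 - A^4 + A^8, w = +4]
V(D2) = t - t^2 + 2t^3 - t^4 + t^5 - t^6  (w +6, c 12, <D> = -A^-6 + A^-2 - A^2 + 2A^6 - A^10 + A^14)
note: from 12 to 12 crossings by R-moves: one link, two diagrams


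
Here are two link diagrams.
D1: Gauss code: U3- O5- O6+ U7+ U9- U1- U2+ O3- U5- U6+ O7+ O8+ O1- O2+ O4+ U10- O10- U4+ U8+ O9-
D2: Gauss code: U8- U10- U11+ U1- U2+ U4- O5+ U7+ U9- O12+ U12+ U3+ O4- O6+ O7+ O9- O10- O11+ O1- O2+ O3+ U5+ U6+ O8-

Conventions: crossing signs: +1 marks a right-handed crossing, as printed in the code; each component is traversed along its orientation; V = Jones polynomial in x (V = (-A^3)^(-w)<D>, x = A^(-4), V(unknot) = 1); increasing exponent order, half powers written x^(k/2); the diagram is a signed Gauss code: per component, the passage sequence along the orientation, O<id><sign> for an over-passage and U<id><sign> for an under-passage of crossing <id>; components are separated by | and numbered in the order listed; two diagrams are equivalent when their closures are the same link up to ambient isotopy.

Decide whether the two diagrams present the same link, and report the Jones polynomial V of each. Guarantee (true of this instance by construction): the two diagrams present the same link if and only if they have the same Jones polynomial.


same link: yes
V(D1) = 1  [10 crossings, <D> = 1, w = 0]
V(D2) = 1  [12 crossings, <D> = A^6, w = +2]
insight: one V(x) for all 2 diagrams — one class (guaranteed)
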